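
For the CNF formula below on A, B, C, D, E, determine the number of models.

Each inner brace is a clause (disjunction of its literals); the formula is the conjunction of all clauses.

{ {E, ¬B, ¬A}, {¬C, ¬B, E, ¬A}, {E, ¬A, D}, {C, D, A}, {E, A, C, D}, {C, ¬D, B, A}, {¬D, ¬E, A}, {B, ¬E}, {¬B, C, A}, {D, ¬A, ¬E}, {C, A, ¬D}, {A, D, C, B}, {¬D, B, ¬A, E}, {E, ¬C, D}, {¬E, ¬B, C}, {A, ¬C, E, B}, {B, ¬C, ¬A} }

3

There are 2^5 = 32 truth assignments over (A, B, C, D, E).
Split on B. With B = True, the clauses containing B are satisfied and ¬B drops from the rest; 3 of the 2^4 = 16 assignments to the other variables satisfy what remains.
With B = False, by the same count on the reduced clause set, 0 assignments work.
(One model: A=F, B=T, C=T, D=F, E=T.)
Total: 3 + 0 = 3.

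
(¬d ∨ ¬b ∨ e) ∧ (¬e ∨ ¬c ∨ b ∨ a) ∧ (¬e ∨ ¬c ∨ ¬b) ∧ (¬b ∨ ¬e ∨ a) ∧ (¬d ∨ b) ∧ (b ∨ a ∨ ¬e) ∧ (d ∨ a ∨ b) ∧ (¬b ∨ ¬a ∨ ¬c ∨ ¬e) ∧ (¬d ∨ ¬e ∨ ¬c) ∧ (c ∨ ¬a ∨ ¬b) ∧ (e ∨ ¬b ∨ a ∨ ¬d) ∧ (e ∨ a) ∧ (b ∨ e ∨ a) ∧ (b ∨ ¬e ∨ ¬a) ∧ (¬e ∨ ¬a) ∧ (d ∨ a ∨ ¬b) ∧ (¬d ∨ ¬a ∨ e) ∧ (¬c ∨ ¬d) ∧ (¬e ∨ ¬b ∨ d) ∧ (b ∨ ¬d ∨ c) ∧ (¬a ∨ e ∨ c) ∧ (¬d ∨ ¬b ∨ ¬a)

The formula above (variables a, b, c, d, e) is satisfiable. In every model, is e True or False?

Suppose e = True.
The clause (¬a) is unit, so a = False.
The clause (¬b) is unit, so b = False.
That conflicts with the unit clause (b).
So every satisfying assignment has e = False.

False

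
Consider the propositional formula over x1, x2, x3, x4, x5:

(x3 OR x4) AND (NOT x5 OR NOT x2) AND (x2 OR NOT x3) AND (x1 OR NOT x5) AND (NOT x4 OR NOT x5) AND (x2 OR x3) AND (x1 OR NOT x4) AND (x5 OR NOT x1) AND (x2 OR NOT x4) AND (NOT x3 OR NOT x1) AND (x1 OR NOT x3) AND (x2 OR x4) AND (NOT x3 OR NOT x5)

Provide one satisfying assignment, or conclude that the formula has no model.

UNSATISFIABLE

Try x3 = true.
(x2) alone gives x2 = true.
(NOT x5) alone gives x5 = false.
(NOT x1) alone gives x1 = false.
But (x1) is also a unit clause — contradiction.
Undo x3 and try x3 = false.
(x4) alone gives x4 = true.
(NOT x5) alone gives x5 = false.
(x2) alone gives x2 = true.
(x1) alone gives x1 = true.
But (NOT x1) is also a unit clause — contradiction.
Both values of x3 lead to a conflict.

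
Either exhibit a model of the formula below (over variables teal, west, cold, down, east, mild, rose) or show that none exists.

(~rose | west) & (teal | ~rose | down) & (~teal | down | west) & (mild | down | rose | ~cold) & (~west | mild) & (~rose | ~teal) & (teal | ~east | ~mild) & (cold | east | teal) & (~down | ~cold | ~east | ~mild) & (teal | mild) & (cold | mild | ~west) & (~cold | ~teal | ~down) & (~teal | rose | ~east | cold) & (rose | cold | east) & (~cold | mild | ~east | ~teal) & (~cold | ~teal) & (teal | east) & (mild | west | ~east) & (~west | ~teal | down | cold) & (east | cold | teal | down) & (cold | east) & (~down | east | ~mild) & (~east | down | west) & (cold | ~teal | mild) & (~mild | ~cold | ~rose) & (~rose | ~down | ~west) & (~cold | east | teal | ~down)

UNSATISFIABLE

Case rose = 0:
Case west = 0:
Case teal = 0:
From the singleton clause (mild), mild = 1.
From the singleton clause (~east), east = 0.
Now (east) is unsatisfied and unit — conflict.
Undo teal and try teal = 1.
From the singleton clause (down), down = 1.
From the singleton clause (~cold), cold = 0.
From the singleton clause (~east), east = 0.
Now (east) is unsatisfied and unit — conflict.
Both values of teal lead to a conflict.
Undo west and try west = 1.
From the singleton clause (mild), mild = 1.
Case teal = 1:
From the singleton clause (~cold), cold = 0.
From the singleton clause (~east), east = 0.
Now (east) is unsatisfied and unit — conflict.
Undo teal and try teal = 0.
From the singleton clause (~east), east = 0.
Now (east) is unsatisfied and unit — conflict.
Both values of teal lead to a conflict.
Both values of west lead to a conflict.
Undo rose and try rose = 1.
From the singleton clause (west), west = 1.
From the singleton clause (mild), mild = 1.
From the singleton clause (~teal), teal = 0.
From the singleton clause (down), down = 1.
Now (~down) is unsatisfied and unit — conflict.
Both values of rose lead to a conflict.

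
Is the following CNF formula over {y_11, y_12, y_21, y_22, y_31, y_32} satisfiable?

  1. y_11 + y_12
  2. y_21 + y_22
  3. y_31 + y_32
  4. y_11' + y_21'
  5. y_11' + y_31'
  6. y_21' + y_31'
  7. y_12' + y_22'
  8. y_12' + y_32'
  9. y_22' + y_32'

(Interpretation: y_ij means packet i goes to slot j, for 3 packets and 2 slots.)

No

Branch on y_11: set y_11 = 1.
(y_21') alone gives y_21 = 0.
(y_22) alone gives y_22 = 1.
(y_31') alone gives y_31 = 0.
(y_32) alone gives y_32 = 1.
That conflicts with the unit clause (y_32').
Undo y_11 and try y_11 = 0.
(y_12) alone gives y_12 = 1.
(y_22') alone gives y_22 = 0.
(y_21) alone gives y_21 = 1.
(y_31') alone gives y_31 = 0.
(y_32) alone gives y_32 = 1.
That conflicts with the unit clause (y_32').
Neither y_11 = 1 nor y_11 = 0 works.
No assignment satisfies every clause.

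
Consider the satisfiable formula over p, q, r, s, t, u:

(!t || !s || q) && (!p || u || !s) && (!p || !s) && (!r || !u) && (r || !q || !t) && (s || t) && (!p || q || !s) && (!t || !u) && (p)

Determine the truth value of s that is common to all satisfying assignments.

Suppose s = true.
From the singleton clause (!p), p = false.
That conflicts with the unit clause (p).
So every satisfying assignment has s = False.

False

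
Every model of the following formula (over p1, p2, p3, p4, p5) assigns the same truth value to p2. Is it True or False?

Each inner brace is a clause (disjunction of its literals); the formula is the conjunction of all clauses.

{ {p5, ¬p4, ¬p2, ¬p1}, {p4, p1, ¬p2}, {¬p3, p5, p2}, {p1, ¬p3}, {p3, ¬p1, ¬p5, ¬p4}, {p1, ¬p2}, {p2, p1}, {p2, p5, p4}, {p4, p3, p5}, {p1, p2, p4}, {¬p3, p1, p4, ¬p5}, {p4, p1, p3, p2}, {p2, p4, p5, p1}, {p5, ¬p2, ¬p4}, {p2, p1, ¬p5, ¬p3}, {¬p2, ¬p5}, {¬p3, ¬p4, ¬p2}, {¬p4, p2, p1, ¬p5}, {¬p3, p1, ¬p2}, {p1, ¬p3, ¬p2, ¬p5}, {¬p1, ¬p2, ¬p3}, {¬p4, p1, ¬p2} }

Suppose p2 = True.
Unit clause (p1) forces p1 = True.
Unit clause (¬p5) forces p5 = False.
Unit clause (¬p4) forces p4 = False.
Unit clause (p3) forces p3 = True.
But (¬p3) is also a unit clause — contradiction.
So every satisfying assignment has p2 = False.

False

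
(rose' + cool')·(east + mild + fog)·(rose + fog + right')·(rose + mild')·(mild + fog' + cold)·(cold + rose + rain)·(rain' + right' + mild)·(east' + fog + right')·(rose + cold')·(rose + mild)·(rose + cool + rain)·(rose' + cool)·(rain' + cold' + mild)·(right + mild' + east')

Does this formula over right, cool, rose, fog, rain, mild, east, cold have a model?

Case rose = 0:
(mild') alone gives mild = 0.
Now (mild) is unsatisfied and unit — conflict.
That branch fails; take rose = 1 instead.
(cool') alone gives cool = 0.
Now (cool) is unsatisfied and unit — conflict.
Either choice for rose ends in contradiction.
No assignment satisfies every clause.

No, unsatisfiable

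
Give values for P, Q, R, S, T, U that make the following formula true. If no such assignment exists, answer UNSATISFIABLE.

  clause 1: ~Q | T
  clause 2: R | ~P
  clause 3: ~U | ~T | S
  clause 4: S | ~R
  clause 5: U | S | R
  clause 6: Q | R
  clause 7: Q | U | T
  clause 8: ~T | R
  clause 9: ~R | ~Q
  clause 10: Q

UNSATISFIABLE

Unit clause (Q) forces Q = 1.
Unit clause (T) forces T = 1.
Unit clause (R) forces R = 1.
That conflicts with the unit clause (~R).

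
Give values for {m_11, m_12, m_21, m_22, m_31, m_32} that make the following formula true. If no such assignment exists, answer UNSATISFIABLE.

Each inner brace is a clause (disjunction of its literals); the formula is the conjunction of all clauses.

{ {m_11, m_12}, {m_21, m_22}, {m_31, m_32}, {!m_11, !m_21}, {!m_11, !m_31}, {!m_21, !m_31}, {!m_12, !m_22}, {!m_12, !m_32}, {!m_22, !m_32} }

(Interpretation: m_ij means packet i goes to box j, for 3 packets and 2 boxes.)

UNSATISFIABLE

Try m_11 = true.
Unit clause (!m_21) forces m_21 = false.
Unit clause (m_22) forces m_22 = true.
Unit clause (!m_31) forces m_31 = false.
Unit clause (m_32) forces m_32 = true.
But (!m_32) is also a unit clause — contradiction.
That branch fails; take m_11 = false instead.
Unit clause (m_12) forces m_12 = true.
Unit clause (!m_22) forces m_22 = false.
Unit clause (m_21) forces m_21 = true.
Unit clause (!m_31) forces m_31 = false.
Unit clause (m_32) forces m_32 = true.
But (!m_32) is also a unit clause — contradiction.
Both values of m_11 lead to a conflict.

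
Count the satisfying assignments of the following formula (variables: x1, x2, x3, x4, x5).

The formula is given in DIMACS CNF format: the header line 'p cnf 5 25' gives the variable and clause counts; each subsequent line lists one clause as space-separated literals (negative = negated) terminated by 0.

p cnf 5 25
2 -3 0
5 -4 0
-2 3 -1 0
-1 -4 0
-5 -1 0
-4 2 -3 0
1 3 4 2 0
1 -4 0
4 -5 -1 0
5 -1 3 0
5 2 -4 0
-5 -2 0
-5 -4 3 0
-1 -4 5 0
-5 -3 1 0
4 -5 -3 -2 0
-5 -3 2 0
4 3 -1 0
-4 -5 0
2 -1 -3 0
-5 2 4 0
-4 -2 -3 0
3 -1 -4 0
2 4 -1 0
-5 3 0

There are 2^5 = 32 truth assignments over (x1, x2, x3, x4, x5).
Split on x4. With x4 = True, the clauses containing x4 are satisfied and ¬x4 drops from the rest; 0 of the 2^4 = 16 assignments to the other variables satisfy what remains.
With x4 = False, by the same count on the reduced clause set, 3 assignments work.
Total: 0 + 3 = 3.

3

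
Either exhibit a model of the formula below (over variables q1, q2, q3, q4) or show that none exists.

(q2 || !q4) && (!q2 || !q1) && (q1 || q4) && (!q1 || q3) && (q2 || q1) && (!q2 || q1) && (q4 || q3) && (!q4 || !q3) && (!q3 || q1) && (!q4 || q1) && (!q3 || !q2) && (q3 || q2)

Branch on q2: set q2 = false.
The clause (!q4) is unit, so q4 = false.
The clause (q1) is unit, so q1 = true.
The clause (q3) is unit, so q3 = true.
Every clause now holds.

q1 ↦ true; q2 ↦ false; q3 ↦ true; q4 ↦ false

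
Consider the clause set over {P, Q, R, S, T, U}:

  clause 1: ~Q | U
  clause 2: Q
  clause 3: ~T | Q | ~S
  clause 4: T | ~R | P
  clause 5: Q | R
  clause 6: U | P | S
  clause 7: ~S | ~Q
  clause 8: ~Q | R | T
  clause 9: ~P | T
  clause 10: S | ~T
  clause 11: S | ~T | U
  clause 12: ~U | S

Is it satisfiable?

The clause (Q) is unit, so Q = 1.
The clause (U) is unit, so U = 1.
The clause (~S) is unit, so S = 0.
But (S) is also a unit clause — contradiction.
No assignment satisfies every clause.

No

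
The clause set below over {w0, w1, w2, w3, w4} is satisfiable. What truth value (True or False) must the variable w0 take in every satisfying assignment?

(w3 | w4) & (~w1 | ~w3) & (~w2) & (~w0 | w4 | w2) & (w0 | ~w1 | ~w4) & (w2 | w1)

Suppose w0 = 0.
(~w2) alone gives w2 = 0.
(w1) alone gives w1 = 1.
(~w3) alone gives w3 = 0.
(w4) alone gives w4 = 1.
Now (~w4) is unsatisfied and unit — conflict.
So every satisfying assignment has w0 = True.

True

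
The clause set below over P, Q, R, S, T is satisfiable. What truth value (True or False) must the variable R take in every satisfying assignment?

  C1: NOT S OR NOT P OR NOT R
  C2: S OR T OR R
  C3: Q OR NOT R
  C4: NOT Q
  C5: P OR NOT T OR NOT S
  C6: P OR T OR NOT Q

False

Suppose R = true.
Unit clause (Q) forces Q = true.
That conflicts with the unit clause (NOT Q).
So every satisfying assignment has R = False.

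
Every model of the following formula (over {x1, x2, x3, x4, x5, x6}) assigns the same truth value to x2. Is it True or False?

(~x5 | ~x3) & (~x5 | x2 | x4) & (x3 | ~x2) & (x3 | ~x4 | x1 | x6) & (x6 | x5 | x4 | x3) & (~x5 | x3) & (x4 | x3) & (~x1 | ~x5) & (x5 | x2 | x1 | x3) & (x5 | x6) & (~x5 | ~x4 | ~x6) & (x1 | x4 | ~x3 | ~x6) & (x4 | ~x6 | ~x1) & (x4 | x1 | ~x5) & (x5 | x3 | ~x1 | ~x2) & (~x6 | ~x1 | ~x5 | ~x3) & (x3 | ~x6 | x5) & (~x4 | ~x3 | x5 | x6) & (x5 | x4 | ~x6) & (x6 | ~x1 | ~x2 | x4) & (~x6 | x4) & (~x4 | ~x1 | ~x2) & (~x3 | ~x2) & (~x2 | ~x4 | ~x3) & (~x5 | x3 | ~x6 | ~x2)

Suppose x2 = 1.
From the singleton clause (x3), x3 = 1.
Now (~x3) is unsatisfied and unit — conflict.
So every satisfying assignment has x2 = False.

False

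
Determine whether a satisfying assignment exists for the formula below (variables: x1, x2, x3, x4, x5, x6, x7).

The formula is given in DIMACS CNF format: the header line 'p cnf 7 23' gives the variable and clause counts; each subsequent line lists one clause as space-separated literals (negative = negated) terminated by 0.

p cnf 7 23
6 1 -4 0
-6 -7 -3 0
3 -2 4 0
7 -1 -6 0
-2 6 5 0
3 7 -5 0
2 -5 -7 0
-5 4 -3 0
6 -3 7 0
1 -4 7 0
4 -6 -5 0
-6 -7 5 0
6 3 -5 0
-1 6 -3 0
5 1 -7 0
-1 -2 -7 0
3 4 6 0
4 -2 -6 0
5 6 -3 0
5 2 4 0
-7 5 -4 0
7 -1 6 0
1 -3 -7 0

Yes, satisfiable

Suppose x6 = True.
Suppose x7 = True.
(¬x3) alone gives x3 = False.
(x5) alone gives x5 = True.
(x2) alone gives x2 = True.
(x4) alone gives x4 = True.
(¬x1) alone gives x1 = False.
All clauses are satisfied.
A satisfying assignment: x1 ↦ False, x2 ↦ True, x3 ↦ False, x4 ↦ True, x5 ↦ True, x6 ↦ True, x7 ↦ True.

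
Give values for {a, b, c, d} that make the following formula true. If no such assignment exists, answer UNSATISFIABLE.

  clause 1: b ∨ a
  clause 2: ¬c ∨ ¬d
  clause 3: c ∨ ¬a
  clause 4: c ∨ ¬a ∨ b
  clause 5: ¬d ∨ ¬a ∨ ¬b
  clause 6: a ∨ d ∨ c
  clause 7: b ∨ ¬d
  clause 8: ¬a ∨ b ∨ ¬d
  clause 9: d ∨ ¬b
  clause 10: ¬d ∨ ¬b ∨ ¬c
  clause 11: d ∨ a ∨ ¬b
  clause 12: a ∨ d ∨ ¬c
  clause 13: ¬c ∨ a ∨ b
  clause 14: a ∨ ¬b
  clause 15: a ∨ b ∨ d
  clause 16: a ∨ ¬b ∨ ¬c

Case b = False:
The clause (a) is unit, so a = True.
The clause (c) is unit, so c = True.
The clause (¬d) is unit, so d = False.
Every clause now holds.

a=True,  b=False,  c=True,  d=False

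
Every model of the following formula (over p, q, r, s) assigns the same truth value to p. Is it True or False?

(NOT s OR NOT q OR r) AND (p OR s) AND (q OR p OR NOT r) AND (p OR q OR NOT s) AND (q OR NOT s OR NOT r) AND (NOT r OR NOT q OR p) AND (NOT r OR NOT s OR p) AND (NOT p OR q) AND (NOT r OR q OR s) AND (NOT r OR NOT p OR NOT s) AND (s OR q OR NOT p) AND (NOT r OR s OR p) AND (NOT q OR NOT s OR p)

True

Suppose p = false.
The clause (s) is unit, so s = true.
The clause (q) is unit, so q = true.
Now (NOT q) is unsatisfied and unit — conflict.
So every satisfying assignment has p = True.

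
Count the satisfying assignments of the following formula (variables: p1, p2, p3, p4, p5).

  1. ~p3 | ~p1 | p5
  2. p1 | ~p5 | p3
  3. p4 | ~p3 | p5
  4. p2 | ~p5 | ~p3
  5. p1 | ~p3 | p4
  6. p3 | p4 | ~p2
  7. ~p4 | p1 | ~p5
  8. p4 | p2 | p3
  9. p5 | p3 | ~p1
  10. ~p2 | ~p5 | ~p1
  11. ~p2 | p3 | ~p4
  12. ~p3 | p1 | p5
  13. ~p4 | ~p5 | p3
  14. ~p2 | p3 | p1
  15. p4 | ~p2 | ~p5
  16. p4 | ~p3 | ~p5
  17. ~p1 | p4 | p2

1

There are 2^5 = 32 truth assignments over (p1, p2, p3, p4, p5).
Split on p2. With p2 = 1, the clauses containing p2 are satisfied and ~p2 drops from the rest; 0 of the 2^4 = 16 assignments to the other variables satisfy what remains.
With p2 = 0, by the same count on the reduced clause set, 1 assignment works.
(One model: p1=F, p2=F, p3=F, p4=T, p5=F.)
Total: 0 + 1 = 1.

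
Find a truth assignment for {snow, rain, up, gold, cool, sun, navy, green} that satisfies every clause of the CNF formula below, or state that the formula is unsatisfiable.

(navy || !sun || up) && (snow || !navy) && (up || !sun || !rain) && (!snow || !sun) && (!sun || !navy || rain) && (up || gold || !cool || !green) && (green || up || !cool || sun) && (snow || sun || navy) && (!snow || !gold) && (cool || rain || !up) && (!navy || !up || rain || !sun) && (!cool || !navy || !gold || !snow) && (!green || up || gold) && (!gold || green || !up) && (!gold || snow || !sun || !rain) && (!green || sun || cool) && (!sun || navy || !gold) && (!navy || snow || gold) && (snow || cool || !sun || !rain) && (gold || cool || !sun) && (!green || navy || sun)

snow=true,  rain=false,  up=false,  gold=false,  cool=false,  sun=false,  navy=false,  green=false

Suppose snow = true.
From the singleton clause (!sun), sun = false.
From the singleton clause (!gold), gold = false.
Suppose green = false.
Suppose up = false.
From the singleton clause (!cool), cool = false.
No clause remains; rain, navy are free.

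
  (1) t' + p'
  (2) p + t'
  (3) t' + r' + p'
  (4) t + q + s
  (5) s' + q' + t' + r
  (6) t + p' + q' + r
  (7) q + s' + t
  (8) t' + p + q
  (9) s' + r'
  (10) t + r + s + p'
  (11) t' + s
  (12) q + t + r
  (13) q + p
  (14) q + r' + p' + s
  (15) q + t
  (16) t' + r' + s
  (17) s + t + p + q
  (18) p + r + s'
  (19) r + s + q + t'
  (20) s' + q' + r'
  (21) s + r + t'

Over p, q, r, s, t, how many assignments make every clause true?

3

There are 2^5 = 32 truth assignments over (p, q, r, s, t).
Split on q. With q = 1, the clauses containing q are satisfied and q' drops from the rest; 3 of the 2^4 = 16 assignments to the other variables satisfy what remains.
With q = 0, by the same count on the reduced clause set, 0 assignments work.
(One model: p=F, q=T, r=F, s=F, t=F.)
Total: 3 + 0 = 3.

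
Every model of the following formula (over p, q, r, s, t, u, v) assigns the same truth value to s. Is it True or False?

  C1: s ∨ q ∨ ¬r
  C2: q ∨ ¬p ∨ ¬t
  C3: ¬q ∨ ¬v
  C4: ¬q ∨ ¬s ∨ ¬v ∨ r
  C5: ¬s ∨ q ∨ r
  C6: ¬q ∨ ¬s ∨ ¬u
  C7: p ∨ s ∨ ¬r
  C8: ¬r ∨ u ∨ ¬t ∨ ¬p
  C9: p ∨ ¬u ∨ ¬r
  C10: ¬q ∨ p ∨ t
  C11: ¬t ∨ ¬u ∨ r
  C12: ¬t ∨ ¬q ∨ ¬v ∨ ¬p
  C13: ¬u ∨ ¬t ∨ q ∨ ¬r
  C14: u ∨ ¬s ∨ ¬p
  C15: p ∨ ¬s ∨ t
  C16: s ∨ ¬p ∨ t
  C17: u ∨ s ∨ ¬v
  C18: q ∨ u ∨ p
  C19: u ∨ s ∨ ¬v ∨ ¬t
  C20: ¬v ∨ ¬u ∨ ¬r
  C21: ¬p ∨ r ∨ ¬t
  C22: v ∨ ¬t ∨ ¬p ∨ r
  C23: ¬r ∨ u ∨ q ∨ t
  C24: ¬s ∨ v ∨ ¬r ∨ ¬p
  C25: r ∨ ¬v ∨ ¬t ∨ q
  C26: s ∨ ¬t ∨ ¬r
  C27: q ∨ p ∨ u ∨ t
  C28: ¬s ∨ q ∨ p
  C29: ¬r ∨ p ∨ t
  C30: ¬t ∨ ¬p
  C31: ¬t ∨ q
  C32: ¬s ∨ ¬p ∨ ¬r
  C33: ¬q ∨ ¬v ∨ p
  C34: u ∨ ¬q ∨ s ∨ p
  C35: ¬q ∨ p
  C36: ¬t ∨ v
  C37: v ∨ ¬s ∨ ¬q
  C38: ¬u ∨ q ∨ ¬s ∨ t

Suppose s = True.
Try q = False.
(r) alone gives r = True.
(p) alone gives p = True.
But (¬p) is also a unit clause — contradiction.
That branch fails; take q = True instead.
(¬v) alone gives v = False.
But (v) is also a unit clause — contradiction.
Both values of q lead to a conflict.
So every satisfying assignment has s = False.

False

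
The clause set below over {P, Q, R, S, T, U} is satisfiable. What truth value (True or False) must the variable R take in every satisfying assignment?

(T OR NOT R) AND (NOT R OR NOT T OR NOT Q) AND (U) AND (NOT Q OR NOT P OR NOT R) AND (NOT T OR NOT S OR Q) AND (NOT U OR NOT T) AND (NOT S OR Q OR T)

False

Suppose R = true.
The clause (T) is unit, so T = true.
The clause (NOT Q) is unit, so Q = false.
The clause (U) is unit, so U = true.
That conflicts with the unit clause (NOT U).
So every satisfying assignment has R = False.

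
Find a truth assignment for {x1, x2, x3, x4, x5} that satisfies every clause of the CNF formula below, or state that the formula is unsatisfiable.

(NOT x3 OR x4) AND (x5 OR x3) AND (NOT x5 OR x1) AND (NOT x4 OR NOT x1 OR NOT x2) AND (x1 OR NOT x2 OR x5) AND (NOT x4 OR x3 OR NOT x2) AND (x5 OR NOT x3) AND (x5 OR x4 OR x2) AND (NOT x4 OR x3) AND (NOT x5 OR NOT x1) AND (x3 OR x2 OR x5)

UNSATISFIABLE

Case x3 = false:
Unit clause (x5) forces x5 = true.
Unit clause (x1) forces x1 = true.
But (NOT x1) is also a unit clause — contradiction.
Undo x3 and try x3 = true.
Unit clause (x4) forces x4 = true.
Unit clause (x5) forces x5 = true.
Unit clause (x1) forces x1 = true.
But (NOT x1) is also a unit clause — contradiction.
Either choice for x3 ends in contradiction.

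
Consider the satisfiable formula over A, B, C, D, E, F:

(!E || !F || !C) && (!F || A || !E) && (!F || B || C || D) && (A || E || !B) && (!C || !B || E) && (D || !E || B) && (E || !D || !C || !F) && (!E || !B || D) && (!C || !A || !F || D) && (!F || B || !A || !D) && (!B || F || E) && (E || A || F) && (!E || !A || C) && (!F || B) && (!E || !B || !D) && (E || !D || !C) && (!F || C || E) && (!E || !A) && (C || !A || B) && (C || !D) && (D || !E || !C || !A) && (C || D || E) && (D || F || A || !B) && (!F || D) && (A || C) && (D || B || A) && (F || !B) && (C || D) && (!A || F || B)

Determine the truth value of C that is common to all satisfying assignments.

True

Suppose C = false.
Unit clause (!D) forces D = false.
Now (D) is unsatisfied and unit — conflict.
So every satisfying assignment has C = True.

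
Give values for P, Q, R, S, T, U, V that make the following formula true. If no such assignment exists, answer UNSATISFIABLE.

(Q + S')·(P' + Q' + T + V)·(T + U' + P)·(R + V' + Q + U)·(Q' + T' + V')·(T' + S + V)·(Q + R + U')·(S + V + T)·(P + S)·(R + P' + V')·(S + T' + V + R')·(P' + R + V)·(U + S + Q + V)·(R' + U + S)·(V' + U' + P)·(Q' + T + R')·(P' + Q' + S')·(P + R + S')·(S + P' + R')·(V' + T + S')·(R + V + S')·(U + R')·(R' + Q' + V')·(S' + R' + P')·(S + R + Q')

Try Q = 1.
Try T = 1.
The clause (V') is unit, so V = 0.
The clause (S) is unit, so S = 1.
The clause (P') is unit, so P = 0.
The clause (R) is unit, so R = 1.
The clause (U) is unit, so U = 1.
Every clause now holds.

P=0; Q=1; R=1; S=1; T=1; U=1; V=0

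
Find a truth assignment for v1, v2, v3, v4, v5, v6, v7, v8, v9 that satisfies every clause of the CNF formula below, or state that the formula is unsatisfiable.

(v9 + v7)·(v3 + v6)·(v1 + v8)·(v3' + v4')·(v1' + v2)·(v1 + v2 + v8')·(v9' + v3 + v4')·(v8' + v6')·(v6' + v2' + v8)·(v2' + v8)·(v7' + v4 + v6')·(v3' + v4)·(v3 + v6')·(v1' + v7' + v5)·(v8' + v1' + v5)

UNSATISFIABLE

Case v9 = 1:
Case v3 = 1:
Unit clause (v4') forces v4 = 0.
But (v4) is also a unit clause — contradiction.
That branch fails; take v3 = 0 instead.
Unit clause (v6) forces v6 = 1.
But (v6') is also a unit clause — contradiction.
Both values of v3 lead to a conflict.
That branch fails; take v9 = 0 instead.
Unit clause (v7) forces v7 = 1.
Case v3 = 1:
Unit clause (v4') forces v4 = 0.
But (v4) is also a unit clause — contradiction.
That branch fails; take v3 = 0 instead.
Unit clause (v6) forces v6 = 1.
But (v6') is also a unit clause — contradiction.
Both values of v3 lead to a conflict.
Both values of v9 lead to a conflict.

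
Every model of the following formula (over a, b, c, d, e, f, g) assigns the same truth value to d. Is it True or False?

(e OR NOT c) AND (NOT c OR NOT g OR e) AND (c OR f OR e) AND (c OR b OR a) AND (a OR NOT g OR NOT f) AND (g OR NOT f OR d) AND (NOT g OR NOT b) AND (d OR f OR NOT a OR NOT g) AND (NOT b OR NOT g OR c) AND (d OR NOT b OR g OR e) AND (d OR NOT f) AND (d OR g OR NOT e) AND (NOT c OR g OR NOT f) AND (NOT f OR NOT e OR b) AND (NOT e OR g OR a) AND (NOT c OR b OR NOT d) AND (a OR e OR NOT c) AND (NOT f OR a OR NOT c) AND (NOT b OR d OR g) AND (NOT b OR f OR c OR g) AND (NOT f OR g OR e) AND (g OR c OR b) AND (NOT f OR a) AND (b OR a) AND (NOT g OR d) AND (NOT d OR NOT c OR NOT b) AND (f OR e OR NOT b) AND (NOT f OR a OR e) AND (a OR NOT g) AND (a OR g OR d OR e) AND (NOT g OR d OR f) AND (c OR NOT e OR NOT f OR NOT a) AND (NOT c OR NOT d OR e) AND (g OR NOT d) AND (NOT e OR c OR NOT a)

True

Suppose d = false.
From the singleton clause (NOT f), f = false.
From the singleton clause (NOT g), g = false.
From the singleton clause (NOT e), e = false.
From the singleton clause (NOT c), c = false.
But (c) is also a unit clause — contradiction.
So every satisfying assignment has d = True.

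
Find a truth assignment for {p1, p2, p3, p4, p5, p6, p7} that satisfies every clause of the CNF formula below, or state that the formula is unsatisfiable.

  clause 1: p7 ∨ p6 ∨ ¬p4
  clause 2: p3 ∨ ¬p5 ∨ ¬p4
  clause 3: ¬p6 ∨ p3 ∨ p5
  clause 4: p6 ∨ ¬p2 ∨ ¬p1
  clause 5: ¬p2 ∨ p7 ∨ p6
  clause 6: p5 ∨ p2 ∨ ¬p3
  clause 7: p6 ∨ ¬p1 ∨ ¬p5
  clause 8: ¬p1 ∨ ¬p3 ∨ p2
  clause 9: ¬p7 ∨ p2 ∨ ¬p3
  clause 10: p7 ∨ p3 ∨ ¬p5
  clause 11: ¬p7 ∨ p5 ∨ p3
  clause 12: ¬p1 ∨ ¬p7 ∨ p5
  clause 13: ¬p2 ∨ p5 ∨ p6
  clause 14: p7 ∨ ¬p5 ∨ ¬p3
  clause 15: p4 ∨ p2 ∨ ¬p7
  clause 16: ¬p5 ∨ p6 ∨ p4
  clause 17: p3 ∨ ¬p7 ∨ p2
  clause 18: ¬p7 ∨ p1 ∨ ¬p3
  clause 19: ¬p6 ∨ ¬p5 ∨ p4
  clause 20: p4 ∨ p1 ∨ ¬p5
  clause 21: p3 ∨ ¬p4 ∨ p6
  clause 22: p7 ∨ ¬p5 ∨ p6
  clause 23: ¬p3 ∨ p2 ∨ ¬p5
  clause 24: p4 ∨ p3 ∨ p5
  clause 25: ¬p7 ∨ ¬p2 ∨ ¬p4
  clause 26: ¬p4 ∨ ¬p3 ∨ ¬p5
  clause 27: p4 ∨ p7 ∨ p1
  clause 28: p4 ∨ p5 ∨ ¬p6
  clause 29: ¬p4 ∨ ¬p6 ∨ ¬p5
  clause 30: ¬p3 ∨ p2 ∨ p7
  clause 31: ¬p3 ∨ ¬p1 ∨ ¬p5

p1: True; p2: True; p3: True; p4: True; p5: False; p6: True; p7: False

Try p7 = False.
Try p6 = True.
Try p3 = True.
From the singleton clause (¬p5), p5 = False.
From the singleton clause (p2), p2 = True.
From the singleton clause (p4), p4 = True.
All clauses hold; p1 can take either value.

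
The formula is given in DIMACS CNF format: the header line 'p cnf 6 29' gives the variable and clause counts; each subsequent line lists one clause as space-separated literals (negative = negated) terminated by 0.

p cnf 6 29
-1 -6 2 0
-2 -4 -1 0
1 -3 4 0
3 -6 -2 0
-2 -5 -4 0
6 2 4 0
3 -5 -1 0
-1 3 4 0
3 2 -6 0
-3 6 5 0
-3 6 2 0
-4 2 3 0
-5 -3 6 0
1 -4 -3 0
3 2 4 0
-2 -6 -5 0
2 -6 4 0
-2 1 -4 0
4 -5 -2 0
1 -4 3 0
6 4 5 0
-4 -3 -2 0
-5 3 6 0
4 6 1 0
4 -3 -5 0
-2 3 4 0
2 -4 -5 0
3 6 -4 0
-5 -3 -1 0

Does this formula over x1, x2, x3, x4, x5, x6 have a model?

Yes, satisfiable

Branch on x1: set x1 = True.
Branch on x6: set x6 = True.
From the singleton clause (x2), x2 = True.
From the singleton clause (¬x4), x4 = False.
From the singleton clause (x3), x3 = True.
From the singleton clause (¬x5), x5 = False.
All clauses are satisfied.
A satisfying assignment: x1=True; x2=True; x3=True; x4=False; x5=False; x6=True.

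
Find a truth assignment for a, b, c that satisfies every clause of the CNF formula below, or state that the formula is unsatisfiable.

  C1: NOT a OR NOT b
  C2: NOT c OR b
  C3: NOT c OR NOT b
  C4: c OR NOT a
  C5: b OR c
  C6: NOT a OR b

Suppose a = false.
Suppose c = false.
(b) alone gives b = true.
All clauses are satisfied.

a: false, b: true, c: false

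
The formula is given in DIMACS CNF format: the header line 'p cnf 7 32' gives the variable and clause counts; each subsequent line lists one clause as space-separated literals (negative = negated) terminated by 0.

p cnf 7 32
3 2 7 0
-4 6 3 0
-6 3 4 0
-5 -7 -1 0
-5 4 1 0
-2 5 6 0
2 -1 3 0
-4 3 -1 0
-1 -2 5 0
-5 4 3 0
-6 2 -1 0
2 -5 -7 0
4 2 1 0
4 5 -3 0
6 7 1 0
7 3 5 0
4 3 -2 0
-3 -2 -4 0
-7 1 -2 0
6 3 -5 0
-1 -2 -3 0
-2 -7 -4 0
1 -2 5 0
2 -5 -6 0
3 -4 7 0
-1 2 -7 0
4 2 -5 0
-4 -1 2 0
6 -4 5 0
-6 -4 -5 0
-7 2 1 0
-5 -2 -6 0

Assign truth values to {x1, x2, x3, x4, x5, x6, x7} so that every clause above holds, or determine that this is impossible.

Try x3 = True.
Try x4 = True.
From the singleton clause (¬x2), x2 = False.
From the singleton clause (¬x1), x1 = False.
From the singleton clause (¬x7), x7 = False.
From the singleton clause (x6), x6 = True.
From the singleton clause (¬x5), x5 = False.
This assignment satisfies each clause.

x1: False,  x2: False,  x3: True,  x4: True,  x5: False,  x6: True,  x7: False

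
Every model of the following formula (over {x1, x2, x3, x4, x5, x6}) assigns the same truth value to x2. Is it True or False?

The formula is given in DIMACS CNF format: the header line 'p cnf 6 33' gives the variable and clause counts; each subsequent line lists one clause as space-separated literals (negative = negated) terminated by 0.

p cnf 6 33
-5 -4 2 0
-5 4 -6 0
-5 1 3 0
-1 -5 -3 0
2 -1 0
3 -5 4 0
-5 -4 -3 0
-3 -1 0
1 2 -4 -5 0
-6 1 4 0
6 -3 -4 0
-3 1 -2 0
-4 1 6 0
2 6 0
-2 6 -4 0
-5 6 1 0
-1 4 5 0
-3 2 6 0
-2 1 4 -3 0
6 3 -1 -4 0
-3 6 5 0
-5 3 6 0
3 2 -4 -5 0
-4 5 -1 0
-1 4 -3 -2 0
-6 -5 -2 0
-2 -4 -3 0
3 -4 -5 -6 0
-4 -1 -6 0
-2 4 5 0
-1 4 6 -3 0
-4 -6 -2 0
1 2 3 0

False

Suppose x2 = True.
Case x3 = False:
Case x5 = False:
(x4) alone gives x4 = True.
(x6) alone gives x6 = True.
But (¬x6) is also a unit clause — contradiction.
Undo x5 and try x5 = True.
(x1) alone gives x1 = True.
(x4) alone gives x4 = True.
(x6) alone gives x6 = True.
But (¬x6) is also a unit clause — contradiction.
Both values of x5 lead to a conflict.
Undo x3 and try x3 = True.
(¬x1) alone gives x1 = False.
But (x1) is also a unit clause — contradiction.
Both values of x3 lead to a conflict.
So every satisfying assignment has x2 = False.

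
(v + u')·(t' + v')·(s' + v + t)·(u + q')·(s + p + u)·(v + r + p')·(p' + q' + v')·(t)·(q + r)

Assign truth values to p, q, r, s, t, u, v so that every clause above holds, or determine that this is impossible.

p: 1, q: 0, r: 1, s: 0, t: 1, u: 0, v: 0

Unit clause (t) forces t = 1.
Unit clause (v') forces v = 0.
Unit clause (u') forces u = 0.
Unit clause (q') forces q = 0.
Unit clause (r) forces r = 1.
Case s = 0:
Unit clause (p) forces p = 1.
This assignment satisfies each clause.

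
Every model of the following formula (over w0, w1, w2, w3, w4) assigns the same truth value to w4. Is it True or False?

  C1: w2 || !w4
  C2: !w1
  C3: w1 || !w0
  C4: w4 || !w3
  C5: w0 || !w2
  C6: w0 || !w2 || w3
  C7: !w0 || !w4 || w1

Suppose w4 = true.
The clause (w2) is unit, so w2 = true.
The clause (!w1) is unit, so w1 = false.
The clause (!w0) is unit, so w0 = false.
But (w0) is also a unit clause — contradiction.
So every satisfying assignment has w4 = False.

False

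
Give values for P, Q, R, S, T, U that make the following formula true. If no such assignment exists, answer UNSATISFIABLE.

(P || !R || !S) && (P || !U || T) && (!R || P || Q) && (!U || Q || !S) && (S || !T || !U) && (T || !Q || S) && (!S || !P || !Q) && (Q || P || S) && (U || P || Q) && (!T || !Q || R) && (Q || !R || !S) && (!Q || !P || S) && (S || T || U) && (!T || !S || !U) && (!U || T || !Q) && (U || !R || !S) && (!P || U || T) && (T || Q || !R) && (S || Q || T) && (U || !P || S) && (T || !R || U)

P ↦ true; Q ↦ false; R ↦ false; S ↦ true; T ↦ true; U ↦ false

Suppose P = true.
Suppose S = true.
From the singleton clause (!Q), Q = false.
From the singleton clause (!U), U = false.
From the singleton clause (!R), R = false.
From the singleton clause (T), T = true.
This assignment satisfies each clause.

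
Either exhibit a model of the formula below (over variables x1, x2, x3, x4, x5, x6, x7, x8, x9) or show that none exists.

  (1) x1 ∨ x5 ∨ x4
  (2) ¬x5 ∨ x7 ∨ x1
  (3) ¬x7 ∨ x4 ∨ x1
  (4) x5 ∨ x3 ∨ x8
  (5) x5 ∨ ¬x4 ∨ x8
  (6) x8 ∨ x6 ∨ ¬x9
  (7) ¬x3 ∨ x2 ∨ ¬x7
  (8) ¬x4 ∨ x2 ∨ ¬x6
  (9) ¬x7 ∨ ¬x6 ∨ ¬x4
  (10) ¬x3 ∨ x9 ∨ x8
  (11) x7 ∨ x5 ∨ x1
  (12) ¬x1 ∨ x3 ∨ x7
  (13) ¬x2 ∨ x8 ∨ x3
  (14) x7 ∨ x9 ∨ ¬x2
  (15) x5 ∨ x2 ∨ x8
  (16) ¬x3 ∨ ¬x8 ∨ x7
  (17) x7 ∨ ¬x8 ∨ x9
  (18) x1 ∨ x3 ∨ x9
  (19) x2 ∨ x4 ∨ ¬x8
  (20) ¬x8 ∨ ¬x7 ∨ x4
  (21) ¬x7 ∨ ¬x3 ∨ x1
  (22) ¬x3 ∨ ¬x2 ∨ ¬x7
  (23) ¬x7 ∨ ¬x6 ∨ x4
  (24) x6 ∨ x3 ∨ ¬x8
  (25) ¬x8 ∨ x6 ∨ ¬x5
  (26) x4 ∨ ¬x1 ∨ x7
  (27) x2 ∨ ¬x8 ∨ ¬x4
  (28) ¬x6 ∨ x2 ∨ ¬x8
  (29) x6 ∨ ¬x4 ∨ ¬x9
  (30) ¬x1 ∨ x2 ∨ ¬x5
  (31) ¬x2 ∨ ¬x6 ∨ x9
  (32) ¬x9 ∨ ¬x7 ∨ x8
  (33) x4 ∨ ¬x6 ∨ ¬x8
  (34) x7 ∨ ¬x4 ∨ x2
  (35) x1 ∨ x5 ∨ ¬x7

x1 ↦ True,  x2 ↦ True,  x3 ↦ True,  x4 ↦ True,  x5 ↦ True,  x6 ↦ True,  x7 ↦ False,  x8 ↦ False,  x9 ↦ True

Suppose x1 = True.
Suppose x3 = True.
Suppose x2 = True.
(¬x7) alone gives x7 = False.
(x9) alone gives x9 = True.
(¬x8) alone gives x8 = False.
(x6) alone gives x6 = True.
(x4) alone gives x4 = True.
(x5) alone gives x5 = True.
Every clause now holds.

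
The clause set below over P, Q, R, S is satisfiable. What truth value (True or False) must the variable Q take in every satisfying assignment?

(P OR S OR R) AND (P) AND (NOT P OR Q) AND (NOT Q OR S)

Suppose Q = false.
(P) alone gives P = true.
That conflicts with the unit clause (NOT P).
So every satisfying assignment has Q = True.

True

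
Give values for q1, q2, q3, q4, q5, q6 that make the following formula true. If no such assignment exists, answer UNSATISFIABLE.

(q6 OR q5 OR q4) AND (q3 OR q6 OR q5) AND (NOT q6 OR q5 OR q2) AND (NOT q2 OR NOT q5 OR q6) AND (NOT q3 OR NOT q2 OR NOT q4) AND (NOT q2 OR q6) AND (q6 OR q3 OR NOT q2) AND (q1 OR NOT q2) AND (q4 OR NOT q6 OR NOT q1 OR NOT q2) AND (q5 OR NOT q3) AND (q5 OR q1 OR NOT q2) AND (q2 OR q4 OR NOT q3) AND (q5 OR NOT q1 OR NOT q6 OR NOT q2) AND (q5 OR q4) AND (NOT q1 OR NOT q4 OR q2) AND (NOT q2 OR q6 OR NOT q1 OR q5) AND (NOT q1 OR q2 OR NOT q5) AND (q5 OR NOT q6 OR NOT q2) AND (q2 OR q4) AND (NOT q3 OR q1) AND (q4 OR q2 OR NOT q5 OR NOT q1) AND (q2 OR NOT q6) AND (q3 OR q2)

q1=true,  q2=true,  q3=false,  q4=true,  q5=true,  q6=true

Branch on q2: set q2 = true.
Unit clause (q6) forces q6 = true.
Unit clause (q1) forces q1 = true.
Unit clause (q4) forces q4 = true.
Unit clause (NOT q3) forces q3 = false.
Unit clause (q5) forces q5 = true.
Every clause now holds.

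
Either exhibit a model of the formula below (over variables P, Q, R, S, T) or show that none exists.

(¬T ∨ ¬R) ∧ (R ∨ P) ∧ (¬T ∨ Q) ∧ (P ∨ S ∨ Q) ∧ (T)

From the singleton clause (T), T = True.
From the singleton clause (¬R), R = False.
From the singleton clause (P), P = True.
From the singleton clause (Q), Q = True.
No clause remains; S is free.

P=True; Q=True; R=False; S=True; T=True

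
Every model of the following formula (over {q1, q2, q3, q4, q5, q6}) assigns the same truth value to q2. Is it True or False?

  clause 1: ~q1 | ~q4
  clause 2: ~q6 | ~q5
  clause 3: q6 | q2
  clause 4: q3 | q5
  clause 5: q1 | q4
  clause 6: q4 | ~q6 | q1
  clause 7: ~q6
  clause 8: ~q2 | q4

True

Suppose q2 = 0.
Unit clause (q6) forces q6 = 1.
Now (~q6) is unsatisfied and unit — conflict.
So every satisfying assignment has q2 = True.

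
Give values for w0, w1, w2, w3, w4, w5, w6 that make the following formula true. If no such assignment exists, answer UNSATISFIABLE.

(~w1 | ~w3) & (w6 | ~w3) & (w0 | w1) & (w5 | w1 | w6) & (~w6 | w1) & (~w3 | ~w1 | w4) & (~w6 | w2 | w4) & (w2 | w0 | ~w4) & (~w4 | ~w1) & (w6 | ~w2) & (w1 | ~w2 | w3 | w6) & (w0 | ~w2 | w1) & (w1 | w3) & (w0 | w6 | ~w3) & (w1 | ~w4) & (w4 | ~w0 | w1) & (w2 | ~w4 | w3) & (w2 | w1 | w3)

w0=0, w1=1, w2=1, w3=0, w4=0, w5=0, w6=1

Try w1 = 1.
From the singleton clause (~w3), w3 = 0.
From the singleton clause (~w4), w4 = 0.
Try w6 = 1.
From the singleton clause (w2), w2 = 1.
All clauses hold; w0, w5 can take either value.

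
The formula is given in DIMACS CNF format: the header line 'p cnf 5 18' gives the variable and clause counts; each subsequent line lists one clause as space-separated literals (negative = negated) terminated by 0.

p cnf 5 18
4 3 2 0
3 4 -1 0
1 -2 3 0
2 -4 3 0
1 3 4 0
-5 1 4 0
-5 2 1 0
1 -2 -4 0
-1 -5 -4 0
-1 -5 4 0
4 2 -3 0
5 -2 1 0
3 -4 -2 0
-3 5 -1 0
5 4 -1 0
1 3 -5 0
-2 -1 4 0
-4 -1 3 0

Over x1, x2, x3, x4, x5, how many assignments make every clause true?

1

There are 2^5 = 32 truth assignments over (x1, x2, x3, x4, x5).
Split on x1. With x1 = True, the clauses containing x1 are satisfied and ¬x1 drops from the rest; 0 of the 2^4 = 16 assignments to the other variables satisfy what remains.
With x1 = False, by the same count on the reduced clause set, 1 assignment works.
(One model: x1=F, x2=F, x3=T, x4=T, x5=F.)
Total: 0 + 1 = 1.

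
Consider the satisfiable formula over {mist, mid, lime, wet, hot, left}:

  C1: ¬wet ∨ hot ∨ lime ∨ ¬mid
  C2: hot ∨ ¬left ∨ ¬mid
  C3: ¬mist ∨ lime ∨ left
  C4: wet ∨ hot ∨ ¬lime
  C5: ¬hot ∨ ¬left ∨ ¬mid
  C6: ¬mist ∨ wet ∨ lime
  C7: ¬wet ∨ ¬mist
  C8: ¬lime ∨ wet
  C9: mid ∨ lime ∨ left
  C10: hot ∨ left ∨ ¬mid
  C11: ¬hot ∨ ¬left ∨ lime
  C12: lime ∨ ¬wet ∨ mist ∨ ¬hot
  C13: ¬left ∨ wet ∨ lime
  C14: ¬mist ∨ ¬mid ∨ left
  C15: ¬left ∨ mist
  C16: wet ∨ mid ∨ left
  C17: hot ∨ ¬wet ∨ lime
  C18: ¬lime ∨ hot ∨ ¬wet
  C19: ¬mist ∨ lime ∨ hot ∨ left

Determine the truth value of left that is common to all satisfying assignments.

Suppose left = True.
(mist) alone gives mist = True.
(¬wet) alone gives wet = False.
(lime) alone gives lime = True.
Now (¬lime) is unsatisfied and unit — conflict.
So every satisfying assignment has left = False.

False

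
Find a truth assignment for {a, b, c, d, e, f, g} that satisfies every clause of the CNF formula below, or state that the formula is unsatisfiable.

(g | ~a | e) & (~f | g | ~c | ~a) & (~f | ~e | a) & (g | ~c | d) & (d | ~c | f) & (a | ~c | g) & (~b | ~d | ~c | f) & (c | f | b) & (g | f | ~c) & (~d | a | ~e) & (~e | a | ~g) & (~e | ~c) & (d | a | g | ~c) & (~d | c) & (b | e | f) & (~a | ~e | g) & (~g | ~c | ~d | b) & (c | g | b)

Branch on e: set e = 0.
Branch on g: set g = 1.
Branch on d: set d = 0.
Branch on c: set c = 1.
Unit clause (f) forces f = 1.
No clause remains; a, b are free.

a=1,  b=0,  c=1,  d=0,  e=0,  f=1,  g=1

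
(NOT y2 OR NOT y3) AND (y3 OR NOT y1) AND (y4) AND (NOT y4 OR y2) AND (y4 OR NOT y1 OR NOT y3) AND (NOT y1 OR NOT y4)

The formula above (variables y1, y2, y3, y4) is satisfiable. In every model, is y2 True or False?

True

Suppose y2 = false.
Unit clause (y4) forces y4 = true.
But (NOT y4) is also a unit clause — contradiction.
So every satisfying assignment has y2 = True.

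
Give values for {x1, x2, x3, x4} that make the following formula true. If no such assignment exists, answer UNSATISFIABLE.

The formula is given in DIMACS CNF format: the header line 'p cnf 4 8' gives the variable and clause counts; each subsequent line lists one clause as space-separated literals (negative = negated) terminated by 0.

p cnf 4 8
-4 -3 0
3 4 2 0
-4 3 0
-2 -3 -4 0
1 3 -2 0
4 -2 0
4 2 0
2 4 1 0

UNSATISFIABLE

Case x4 = False:
Unit clause (¬x2) forces x2 = False.
But (x2) is also a unit clause — contradiction.
So x4 must be the other value — set x4 = True.
Unit clause (¬x3) forces x3 = False.
But (x3) is also a unit clause — contradiction.
Neither x4 = True nor x4 = False works.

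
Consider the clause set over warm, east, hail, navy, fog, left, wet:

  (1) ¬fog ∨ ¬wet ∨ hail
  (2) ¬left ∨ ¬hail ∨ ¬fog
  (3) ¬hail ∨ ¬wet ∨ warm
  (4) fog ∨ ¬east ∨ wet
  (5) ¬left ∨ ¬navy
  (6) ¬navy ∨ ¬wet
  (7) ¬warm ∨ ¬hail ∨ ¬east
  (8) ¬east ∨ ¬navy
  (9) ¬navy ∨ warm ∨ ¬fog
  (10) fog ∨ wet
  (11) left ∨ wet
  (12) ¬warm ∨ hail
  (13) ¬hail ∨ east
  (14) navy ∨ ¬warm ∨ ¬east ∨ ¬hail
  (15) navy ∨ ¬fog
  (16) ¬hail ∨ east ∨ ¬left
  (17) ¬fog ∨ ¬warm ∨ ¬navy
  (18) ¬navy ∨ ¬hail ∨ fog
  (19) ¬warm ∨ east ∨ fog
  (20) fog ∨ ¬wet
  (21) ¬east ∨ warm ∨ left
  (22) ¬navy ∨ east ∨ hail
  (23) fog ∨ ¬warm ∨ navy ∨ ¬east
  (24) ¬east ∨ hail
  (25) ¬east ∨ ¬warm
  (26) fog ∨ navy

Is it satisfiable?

Branch on left: set left = False.
From the singleton clause (wet), wet = True.
From the singleton clause (¬navy), navy = False.
From the singleton clause (¬fog), fog = False.
That conflicts with the unit clause (fog).
Backtrack on left: now try left = True.
From the singleton clause (¬navy), navy = False.
From the singleton clause (¬fog), fog = False.
That conflicts with the unit clause (fog).
Neither left = True nor left = False works.
No assignment satisfies every clause.

No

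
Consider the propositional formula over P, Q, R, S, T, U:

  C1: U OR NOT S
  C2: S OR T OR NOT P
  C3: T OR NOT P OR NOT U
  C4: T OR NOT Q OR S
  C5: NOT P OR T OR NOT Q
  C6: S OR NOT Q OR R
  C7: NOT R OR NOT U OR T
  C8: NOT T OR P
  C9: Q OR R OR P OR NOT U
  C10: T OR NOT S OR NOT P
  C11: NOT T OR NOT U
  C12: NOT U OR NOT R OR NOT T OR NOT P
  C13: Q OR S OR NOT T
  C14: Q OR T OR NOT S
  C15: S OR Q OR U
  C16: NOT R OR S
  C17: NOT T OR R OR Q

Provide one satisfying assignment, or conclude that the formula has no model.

Try U = true.
(NOT T) alone gives T = false.
(NOT P) alone gives P = false.
(NOT R) alone gives R = false.
(Q) alone gives Q = true.
(S) alone gives S = true.
This assignment satisfies each clause.

P: false, Q: true, R: false, S: true, T: false, U: true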